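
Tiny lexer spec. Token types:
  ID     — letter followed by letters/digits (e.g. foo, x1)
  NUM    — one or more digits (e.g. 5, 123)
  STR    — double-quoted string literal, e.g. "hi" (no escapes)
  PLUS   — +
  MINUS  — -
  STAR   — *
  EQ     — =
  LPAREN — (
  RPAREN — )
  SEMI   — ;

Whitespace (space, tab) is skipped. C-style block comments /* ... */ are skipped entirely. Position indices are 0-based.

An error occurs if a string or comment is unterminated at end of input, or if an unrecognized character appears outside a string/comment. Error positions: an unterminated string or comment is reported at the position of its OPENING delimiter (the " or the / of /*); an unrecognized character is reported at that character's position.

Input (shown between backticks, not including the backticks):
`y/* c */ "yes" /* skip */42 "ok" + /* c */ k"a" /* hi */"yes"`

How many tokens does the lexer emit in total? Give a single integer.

Answer: 8

Derivation:
pos=0: emit ID 'y' (now at pos=1)
pos=1: enter COMMENT mode (saw '/*')
exit COMMENT mode (now at pos=8)
pos=9: enter STRING mode
pos=9: emit STR "yes" (now at pos=14)
pos=15: enter COMMENT mode (saw '/*')
exit COMMENT mode (now at pos=25)
pos=25: emit NUM '42' (now at pos=27)
pos=28: enter STRING mode
pos=28: emit STR "ok" (now at pos=32)
pos=33: emit PLUS '+'
pos=35: enter COMMENT mode (saw '/*')
exit COMMENT mode (now at pos=42)
pos=43: emit ID 'k' (now at pos=44)
pos=44: enter STRING mode
pos=44: emit STR "a" (now at pos=47)
pos=48: enter COMMENT mode (saw '/*')
exit COMMENT mode (now at pos=56)
pos=56: enter STRING mode
pos=56: emit STR "yes" (now at pos=61)
DONE. 8 tokens: [ID, STR, NUM, STR, PLUS, ID, STR, STR]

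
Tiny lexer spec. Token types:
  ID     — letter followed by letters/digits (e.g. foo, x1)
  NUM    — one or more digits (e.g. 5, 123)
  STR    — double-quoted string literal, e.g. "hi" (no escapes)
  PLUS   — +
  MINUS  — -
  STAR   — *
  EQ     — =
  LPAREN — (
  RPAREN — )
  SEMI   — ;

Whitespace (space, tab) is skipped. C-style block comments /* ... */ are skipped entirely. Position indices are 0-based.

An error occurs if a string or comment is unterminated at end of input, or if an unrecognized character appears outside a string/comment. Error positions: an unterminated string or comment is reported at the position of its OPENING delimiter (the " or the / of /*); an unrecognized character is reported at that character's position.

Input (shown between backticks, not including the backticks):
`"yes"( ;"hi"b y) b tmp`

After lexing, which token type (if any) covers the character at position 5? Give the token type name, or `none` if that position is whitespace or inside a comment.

pos=0: enter STRING mode
pos=0: emit STR "yes" (now at pos=5)
pos=5: emit LPAREN '('
pos=7: emit SEMI ';'
pos=8: enter STRING mode
pos=8: emit STR "hi" (now at pos=12)
pos=12: emit ID 'b' (now at pos=13)
pos=14: emit ID 'y' (now at pos=15)
pos=15: emit RPAREN ')'
pos=17: emit ID 'b' (now at pos=18)
pos=19: emit ID 'tmp' (now at pos=22)
DONE. 9 tokens: [STR, LPAREN, SEMI, STR, ID, ID, RPAREN, ID, ID]
Position 5: char is '(' -> LPAREN

Answer: LPAREN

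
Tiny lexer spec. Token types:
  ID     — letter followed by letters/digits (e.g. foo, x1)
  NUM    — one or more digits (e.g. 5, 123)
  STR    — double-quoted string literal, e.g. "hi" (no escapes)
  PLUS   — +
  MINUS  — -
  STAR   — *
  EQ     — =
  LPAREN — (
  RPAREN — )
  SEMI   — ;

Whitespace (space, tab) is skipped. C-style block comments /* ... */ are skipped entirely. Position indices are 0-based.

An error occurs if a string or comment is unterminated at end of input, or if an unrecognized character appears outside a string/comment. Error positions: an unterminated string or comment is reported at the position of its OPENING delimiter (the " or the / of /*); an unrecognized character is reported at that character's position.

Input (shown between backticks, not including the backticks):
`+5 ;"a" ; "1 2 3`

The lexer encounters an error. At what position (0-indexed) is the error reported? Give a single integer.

Answer: 10

Derivation:
pos=0: emit PLUS '+'
pos=1: emit NUM '5' (now at pos=2)
pos=3: emit SEMI ';'
pos=4: enter STRING mode
pos=4: emit STR "a" (now at pos=7)
pos=8: emit SEMI ';'
pos=10: enter STRING mode
pos=10: ERROR — unterminated string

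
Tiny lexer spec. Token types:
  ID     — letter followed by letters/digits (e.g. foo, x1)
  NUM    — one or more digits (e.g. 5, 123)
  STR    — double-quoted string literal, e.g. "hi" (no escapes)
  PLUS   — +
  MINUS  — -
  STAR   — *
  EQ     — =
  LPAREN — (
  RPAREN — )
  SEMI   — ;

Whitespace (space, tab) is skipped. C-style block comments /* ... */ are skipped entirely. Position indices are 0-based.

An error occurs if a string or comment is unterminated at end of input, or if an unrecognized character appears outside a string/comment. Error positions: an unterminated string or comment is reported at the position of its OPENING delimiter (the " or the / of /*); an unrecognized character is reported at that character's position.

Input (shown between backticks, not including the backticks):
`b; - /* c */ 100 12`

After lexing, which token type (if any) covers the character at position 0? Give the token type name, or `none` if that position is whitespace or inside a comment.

pos=0: emit ID 'b' (now at pos=1)
pos=1: emit SEMI ';'
pos=3: emit MINUS '-'
pos=5: enter COMMENT mode (saw '/*')
exit COMMENT mode (now at pos=12)
pos=13: emit NUM '100' (now at pos=16)
pos=17: emit NUM '12' (now at pos=19)
DONE. 5 tokens: [ID, SEMI, MINUS, NUM, NUM]
Position 0: char is 'b' -> ID

Answer: ID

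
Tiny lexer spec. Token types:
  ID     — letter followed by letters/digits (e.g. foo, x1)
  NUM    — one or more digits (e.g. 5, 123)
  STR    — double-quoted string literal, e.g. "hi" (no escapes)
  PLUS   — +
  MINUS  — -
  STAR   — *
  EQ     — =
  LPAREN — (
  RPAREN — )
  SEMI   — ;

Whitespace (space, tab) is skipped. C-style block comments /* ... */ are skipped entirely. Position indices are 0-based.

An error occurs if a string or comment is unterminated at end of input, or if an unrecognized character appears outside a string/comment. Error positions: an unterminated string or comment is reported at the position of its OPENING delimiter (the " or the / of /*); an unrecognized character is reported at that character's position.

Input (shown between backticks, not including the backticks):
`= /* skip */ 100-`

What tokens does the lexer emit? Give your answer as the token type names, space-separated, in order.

pos=0: emit EQ '='
pos=2: enter COMMENT mode (saw '/*')
exit COMMENT mode (now at pos=12)
pos=13: emit NUM '100' (now at pos=16)
pos=16: emit MINUS '-'
DONE. 3 tokens: [EQ, NUM, MINUS]

Answer: EQ NUM MINUS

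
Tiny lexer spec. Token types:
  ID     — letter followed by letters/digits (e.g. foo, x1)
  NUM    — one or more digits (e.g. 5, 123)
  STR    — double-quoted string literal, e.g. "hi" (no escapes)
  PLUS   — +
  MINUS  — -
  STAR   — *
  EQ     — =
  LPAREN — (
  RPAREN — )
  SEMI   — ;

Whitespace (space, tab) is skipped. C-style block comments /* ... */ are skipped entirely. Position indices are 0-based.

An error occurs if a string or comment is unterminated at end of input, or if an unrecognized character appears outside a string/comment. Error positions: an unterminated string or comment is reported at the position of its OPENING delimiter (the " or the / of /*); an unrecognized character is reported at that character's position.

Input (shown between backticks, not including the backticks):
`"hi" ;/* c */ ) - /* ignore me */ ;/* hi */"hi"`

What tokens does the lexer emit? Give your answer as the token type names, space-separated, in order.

pos=0: enter STRING mode
pos=0: emit STR "hi" (now at pos=4)
pos=5: emit SEMI ';'
pos=6: enter COMMENT mode (saw '/*')
exit COMMENT mode (now at pos=13)
pos=14: emit RPAREN ')'
pos=16: emit MINUS '-'
pos=18: enter COMMENT mode (saw '/*')
exit COMMENT mode (now at pos=33)
pos=34: emit SEMI ';'
pos=35: enter COMMENT mode (saw '/*')
exit COMMENT mode (now at pos=43)
pos=43: enter STRING mode
pos=43: emit STR "hi" (now at pos=47)
DONE. 6 tokens: [STR, SEMI, RPAREN, MINUS, SEMI, STR]

Answer: STR SEMI RPAREN MINUS SEMI STR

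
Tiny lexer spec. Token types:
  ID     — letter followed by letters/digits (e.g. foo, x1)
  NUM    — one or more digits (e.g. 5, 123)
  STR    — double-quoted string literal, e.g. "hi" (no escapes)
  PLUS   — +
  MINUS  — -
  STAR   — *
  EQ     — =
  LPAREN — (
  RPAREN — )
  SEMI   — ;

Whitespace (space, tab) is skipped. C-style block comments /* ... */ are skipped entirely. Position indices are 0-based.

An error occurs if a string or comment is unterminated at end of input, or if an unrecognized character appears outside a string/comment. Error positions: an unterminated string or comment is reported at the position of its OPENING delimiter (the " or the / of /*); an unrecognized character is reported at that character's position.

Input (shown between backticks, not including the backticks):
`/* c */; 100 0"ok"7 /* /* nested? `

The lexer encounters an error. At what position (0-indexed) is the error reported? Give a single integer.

pos=0: enter COMMENT mode (saw '/*')
exit COMMENT mode (now at pos=7)
pos=7: emit SEMI ';'
pos=9: emit NUM '100' (now at pos=12)
pos=13: emit NUM '0' (now at pos=14)
pos=14: enter STRING mode
pos=14: emit STR "ok" (now at pos=18)
pos=18: emit NUM '7' (now at pos=19)
pos=20: enter COMMENT mode (saw '/*')
pos=20: ERROR — unterminated comment (reached EOF)

Answer: 20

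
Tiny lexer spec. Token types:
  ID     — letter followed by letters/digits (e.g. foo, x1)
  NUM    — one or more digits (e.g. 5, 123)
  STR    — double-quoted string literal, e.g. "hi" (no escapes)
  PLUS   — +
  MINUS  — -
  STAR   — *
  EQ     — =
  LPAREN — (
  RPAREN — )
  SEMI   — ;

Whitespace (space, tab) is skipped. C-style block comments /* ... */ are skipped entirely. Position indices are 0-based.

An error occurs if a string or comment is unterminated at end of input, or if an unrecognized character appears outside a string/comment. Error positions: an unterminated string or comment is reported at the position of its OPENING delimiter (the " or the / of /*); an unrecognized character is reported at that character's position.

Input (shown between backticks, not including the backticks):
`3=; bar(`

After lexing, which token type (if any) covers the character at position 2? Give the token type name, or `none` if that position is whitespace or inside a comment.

Answer: SEMI

Derivation:
pos=0: emit NUM '3' (now at pos=1)
pos=1: emit EQ '='
pos=2: emit SEMI ';'
pos=4: emit ID 'bar' (now at pos=7)
pos=7: emit LPAREN '('
DONE. 5 tokens: [NUM, EQ, SEMI, ID, LPAREN]
Position 2: char is ';' -> SEMI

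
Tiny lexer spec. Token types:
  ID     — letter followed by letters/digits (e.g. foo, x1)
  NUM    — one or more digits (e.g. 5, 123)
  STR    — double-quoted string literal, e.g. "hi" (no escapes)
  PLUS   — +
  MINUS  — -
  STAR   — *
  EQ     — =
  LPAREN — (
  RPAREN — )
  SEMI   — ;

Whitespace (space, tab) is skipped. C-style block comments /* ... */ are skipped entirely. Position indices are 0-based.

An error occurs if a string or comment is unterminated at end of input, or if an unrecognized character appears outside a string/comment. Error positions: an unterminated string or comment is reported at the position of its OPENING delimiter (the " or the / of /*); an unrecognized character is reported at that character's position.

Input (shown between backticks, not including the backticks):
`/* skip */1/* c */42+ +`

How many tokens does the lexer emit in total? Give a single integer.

pos=0: enter COMMENT mode (saw '/*')
exit COMMENT mode (now at pos=10)
pos=10: emit NUM '1' (now at pos=11)
pos=11: enter COMMENT mode (saw '/*')
exit COMMENT mode (now at pos=18)
pos=18: emit NUM '42' (now at pos=20)
pos=20: emit PLUS '+'
pos=22: emit PLUS '+'
DONE. 4 tokens: [NUM, NUM, PLUS, PLUS]

Answer: 4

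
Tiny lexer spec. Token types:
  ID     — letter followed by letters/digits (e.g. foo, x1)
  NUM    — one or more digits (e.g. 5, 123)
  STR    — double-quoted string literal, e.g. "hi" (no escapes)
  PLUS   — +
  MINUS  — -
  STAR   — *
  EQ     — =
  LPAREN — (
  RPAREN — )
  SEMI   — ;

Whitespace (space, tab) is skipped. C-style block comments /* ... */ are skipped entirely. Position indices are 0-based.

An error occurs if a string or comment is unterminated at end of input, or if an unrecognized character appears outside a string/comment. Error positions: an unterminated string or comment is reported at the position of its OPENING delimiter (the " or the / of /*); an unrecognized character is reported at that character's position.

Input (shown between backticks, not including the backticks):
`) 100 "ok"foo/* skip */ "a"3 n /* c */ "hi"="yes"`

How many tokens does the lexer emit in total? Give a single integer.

pos=0: emit RPAREN ')'
pos=2: emit NUM '100' (now at pos=5)
pos=6: enter STRING mode
pos=6: emit STR "ok" (now at pos=10)
pos=10: emit ID 'foo' (now at pos=13)
pos=13: enter COMMENT mode (saw '/*')
exit COMMENT mode (now at pos=23)
pos=24: enter STRING mode
pos=24: emit STR "a" (now at pos=27)
pos=27: emit NUM '3' (now at pos=28)
pos=29: emit ID 'n' (now at pos=30)
pos=31: enter COMMENT mode (saw '/*')
exit COMMENT mode (now at pos=38)
pos=39: enter STRING mode
pos=39: emit STR "hi" (now at pos=43)
pos=43: emit EQ '='
pos=44: enter STRING mode
pos=44: emit STR "yes" (now at pos=49)
DONE. 10 tokens: [RPAREN, NUM, STR, ID, STR, NUM, ID, STR, EQ, STR]

Answer: 10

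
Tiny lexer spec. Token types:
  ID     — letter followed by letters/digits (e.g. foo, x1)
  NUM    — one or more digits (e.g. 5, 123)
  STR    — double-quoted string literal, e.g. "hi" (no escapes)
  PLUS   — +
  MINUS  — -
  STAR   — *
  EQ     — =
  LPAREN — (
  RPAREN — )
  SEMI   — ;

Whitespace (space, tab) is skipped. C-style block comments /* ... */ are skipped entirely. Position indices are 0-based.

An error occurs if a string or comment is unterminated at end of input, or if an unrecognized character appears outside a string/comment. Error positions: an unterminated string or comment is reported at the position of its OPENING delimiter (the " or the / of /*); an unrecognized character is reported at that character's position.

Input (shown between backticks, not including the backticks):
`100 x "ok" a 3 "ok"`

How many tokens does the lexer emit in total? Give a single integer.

Answer: 6

Derivation:
pos=0: emit NUM '100' (now at pos=3)
pos=4: emit ID 'x' (now at pos=5)
pos=6: enter STRING mode
pos=6: emit STR "ok" (now at pos=10)
pos=11: emit ID 'a' (now at pos=12)
pos=13: emit NUM '3' (now at pos=14)
pos=15: enter STRING mode
pos=15: emit STR "ok" (now at pos=19)
DONE. 6 tokens: [NUM, ID, STR, ID, NUM, STR]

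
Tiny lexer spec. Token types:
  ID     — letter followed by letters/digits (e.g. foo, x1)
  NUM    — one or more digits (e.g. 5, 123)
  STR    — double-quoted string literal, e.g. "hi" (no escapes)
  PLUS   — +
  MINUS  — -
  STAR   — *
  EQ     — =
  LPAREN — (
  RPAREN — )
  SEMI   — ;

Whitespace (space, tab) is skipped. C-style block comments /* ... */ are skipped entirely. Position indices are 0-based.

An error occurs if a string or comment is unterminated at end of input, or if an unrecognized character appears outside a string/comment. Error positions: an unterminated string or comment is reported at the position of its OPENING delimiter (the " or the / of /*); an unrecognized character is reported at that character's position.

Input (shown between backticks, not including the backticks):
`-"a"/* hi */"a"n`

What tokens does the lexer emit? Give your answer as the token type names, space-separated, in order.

Answer: MINUS STR STR ID

Derivation:
pos=0: emit MINUS '-'
pos=1: enter STRING mode
pos=1: emit STR "a" (now at pos=4)
pos=4: enter COMMENT mode (saw '/*')
exit COMMENT mode (now at pos=12)
pos=12: enter STRING mode
pos=12: emit STR "a" (now at pos=15)
pos=15: emit ID 'n' (now at pos=16)
DONE. 4 tokens: [MINUS, STR, STR, ID]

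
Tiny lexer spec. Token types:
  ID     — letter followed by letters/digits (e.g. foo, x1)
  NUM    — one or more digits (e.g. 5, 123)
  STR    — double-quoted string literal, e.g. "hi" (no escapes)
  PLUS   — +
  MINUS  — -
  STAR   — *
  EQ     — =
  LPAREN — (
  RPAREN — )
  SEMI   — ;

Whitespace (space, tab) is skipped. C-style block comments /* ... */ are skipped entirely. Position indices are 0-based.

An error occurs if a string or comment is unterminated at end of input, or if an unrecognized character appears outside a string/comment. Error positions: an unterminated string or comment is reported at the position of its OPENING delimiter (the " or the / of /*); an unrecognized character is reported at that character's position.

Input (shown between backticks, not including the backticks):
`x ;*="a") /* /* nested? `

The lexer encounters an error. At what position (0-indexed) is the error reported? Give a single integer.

pos=0: emit ID 'x' (now at pos=1)
pos=2: emit SEMI ';'
pos=3: emit STAR '*'
pos=4: emit EQ '='
pos=5: enter STRING mode
pos=5: emit STR "a" (now at pos=8)
pos=8: emit RPAREN ')'
pos=10: enter COMMENT mode (saw '/*')
pos=10: ERROR — unterminated comment (reached EOF)

Answer: 10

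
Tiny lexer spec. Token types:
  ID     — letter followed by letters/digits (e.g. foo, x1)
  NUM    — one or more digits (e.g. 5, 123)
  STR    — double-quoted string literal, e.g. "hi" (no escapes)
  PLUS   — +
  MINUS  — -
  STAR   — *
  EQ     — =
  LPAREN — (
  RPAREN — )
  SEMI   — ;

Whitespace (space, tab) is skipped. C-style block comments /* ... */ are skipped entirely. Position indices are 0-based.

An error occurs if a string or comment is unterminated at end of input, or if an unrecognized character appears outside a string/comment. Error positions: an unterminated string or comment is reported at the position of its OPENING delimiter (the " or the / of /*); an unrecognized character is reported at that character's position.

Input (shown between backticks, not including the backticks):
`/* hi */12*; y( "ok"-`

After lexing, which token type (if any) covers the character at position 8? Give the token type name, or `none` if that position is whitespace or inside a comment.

Answer: NUM

Derivation:
pos=0: enter COMMENT mode (saw '/*')
exit COMMENT mode (now at pos=8)
pos=8: emit NUM '12' (now at pos=10)
pos=10: emit STAR '*'
pos=11: emit SEMI ';'
pos=13: emit ID 'y' (now at pos=14)
pos=14: emit LPAREN '('
pos=16: enter STRING mode
pos=16: emit STR "ok" (now at pos=20)
pos=20: emit MINUS '-'
DONE. 7 tokens: [NUM, STAR, SEMI, ID, LPAREN, STR, MINUS]
Position 8: char is '1' -> NUM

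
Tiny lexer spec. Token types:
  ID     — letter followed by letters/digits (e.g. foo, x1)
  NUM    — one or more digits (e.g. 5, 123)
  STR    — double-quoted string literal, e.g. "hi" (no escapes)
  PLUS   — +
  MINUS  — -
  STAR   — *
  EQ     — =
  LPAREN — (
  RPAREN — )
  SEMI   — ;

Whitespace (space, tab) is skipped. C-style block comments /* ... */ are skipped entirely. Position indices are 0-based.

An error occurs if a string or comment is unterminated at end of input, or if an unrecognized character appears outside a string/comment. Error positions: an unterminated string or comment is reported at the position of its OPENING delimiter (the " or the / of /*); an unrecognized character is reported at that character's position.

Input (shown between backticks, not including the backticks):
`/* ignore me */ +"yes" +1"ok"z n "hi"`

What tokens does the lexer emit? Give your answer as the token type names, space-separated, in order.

pos=0: enter COMMENT mode (saw '/*')
exit COMMENT mode (now at pos=15)
pos=16: emit PLUS '+'
pos=17: enter STRING mode
pos=17: emit STR "yes" (now at pos=22)
pos=23: emit PLUS '+'
pos=24: emit NUM '1' (now at pos=25)
pos=25: enter STRING mode
pos=25: emit STR "ok" (now at pos=29)
pos=29: emit ID 'z' (now at pos=30)
pos=31: emit ID 'n' (now at pos=32)
pos=33: enter STRING mode
pos=33: emit STR "hi" (now at pos=37)
DONE. 8 tokens: [PLUS, STR, PLUS, NUM, STR, ID, ID, STR]

Answer: PLUS STR PLUS NUM STR ID ID STR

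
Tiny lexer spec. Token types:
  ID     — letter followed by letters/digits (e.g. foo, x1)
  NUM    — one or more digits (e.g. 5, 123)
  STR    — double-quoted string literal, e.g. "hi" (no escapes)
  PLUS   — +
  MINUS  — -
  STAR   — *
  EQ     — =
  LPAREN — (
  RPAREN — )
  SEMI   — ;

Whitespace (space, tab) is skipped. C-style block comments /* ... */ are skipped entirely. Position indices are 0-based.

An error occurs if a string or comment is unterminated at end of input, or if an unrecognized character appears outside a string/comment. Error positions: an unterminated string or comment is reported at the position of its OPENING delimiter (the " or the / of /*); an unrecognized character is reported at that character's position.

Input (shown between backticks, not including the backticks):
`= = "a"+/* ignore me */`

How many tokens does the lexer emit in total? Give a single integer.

pos=0: emit EQ '='
pos=2: emit EQ '='
pos=4: enter STRING mode
pos=4: emit STR "a" (now at pos=7)
pos=7: emit PLUS '+'
pos=8: enter COMMENT mode (saw '/*')
exit COMMENT mode (now at pos=23)
DONE. 4 tokens: [EQ, EQ, STR, PLUS]

Answer: 4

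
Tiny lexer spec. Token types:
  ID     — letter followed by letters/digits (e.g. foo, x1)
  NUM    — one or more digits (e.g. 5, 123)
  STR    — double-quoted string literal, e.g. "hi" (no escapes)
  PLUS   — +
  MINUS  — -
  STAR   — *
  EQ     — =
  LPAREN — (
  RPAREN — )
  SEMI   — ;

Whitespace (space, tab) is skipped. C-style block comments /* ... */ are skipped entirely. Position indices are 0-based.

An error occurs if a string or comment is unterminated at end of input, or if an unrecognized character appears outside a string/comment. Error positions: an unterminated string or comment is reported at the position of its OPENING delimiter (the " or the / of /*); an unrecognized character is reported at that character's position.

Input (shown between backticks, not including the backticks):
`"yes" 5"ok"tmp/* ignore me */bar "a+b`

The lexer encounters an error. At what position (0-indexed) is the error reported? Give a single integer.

Answer: 33

Derivation:
pos=0: enter STRING mode
pos=0: emit STR "yes" (now at pos=5)
pos=6: emit NUM '5' (now at pos=7)
pos=7: enter STRING mode
pos=7: emit STR "ok" (now at pos=11)
pos=11: emit ID 'tmp' (now at pos=14)
pos=14: enter COMMENT mode (saw '/*')
exit COMMENT mode (now at pos=29)
pos=29: emit ID 'bar' (now at pos=32)
pos=33: enter STRING mode
pos=33: ERROR — unterminated string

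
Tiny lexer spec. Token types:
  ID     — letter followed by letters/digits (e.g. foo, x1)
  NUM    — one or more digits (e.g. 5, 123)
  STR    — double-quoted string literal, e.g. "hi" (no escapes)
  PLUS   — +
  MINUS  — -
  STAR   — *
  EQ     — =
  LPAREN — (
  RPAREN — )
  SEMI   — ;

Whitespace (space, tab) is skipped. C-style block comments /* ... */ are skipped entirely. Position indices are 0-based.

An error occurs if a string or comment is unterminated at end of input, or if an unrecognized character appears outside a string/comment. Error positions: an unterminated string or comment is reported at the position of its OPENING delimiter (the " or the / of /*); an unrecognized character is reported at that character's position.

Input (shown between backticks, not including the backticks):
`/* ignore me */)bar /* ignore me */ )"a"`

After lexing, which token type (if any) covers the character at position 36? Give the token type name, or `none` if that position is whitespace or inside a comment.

pos=0: enter COMMENT mode (saw '/*')
exit COMMENT mode (now at pos=15)
pos=15: emit RPAREN ')'
pos=16: emit ID 'bar' (now at pos=19)
pos=20: enter COMMENT mode (saw '/*')
exit COMMENT mode (now at pos=35)
pos=36: emit RPAREN ')'
pos=37: enter STRING mode
pos=37: emit STR "a" (now at pos=40)
DONE. 4 tokens: [RPAREN, ID, RPAREN, STR]
Position 36: char is ')' -> RPAREN

Answer: RPAREN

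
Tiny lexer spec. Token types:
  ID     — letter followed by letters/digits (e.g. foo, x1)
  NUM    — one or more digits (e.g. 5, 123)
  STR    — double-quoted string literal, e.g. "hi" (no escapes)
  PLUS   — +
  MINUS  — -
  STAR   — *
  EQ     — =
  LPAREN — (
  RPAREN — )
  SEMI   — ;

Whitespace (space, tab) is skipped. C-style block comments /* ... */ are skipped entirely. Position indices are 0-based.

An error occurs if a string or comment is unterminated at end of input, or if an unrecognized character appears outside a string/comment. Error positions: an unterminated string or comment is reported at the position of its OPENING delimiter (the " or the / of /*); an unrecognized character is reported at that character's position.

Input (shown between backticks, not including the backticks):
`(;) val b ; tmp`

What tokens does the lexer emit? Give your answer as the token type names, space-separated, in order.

pos=0: emit LPAREN '('
pos=1: emit SEMI ';'
pos=2: emit RPAREN ')'
pos=4: emit ID 'val' (now at pos=7)
pos=8: emit ID 'b' (now at pos=9)
pos=10: emit SEMI ';'
pos=12: emit ID 'tmp' (now at pos=15)
DONE. 7 tokens: [LPAREN, SEMI, RPAREN, ID, ID, SEMI, ID]

Answer: LPAREN SEMI RPAREN ID ID SEMI ID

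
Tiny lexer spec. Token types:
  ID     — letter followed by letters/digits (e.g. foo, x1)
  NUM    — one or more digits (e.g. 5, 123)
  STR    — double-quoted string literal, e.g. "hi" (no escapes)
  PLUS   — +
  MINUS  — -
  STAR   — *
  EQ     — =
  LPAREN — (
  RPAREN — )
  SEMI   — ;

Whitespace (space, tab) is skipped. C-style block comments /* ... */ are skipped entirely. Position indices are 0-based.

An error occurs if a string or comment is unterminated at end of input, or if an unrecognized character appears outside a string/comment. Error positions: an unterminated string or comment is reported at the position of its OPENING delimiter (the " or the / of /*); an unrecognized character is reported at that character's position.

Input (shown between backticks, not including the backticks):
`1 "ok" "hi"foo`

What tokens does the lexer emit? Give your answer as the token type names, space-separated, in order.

pos=0: emit NUM '1' (now at pos=1)
pos=2: enter STRING mode
pos=2: emit STR "ok" (now at pos=6)
pos=7: enter STRING mode
pos=7: emit STR "hi" (now at pos=11)
pos=11: emit ID 'foo' (now at pos=14)
DONE. 4 tokens: [NUM, STR, STR, ID]

Answer: NUM STR STR ID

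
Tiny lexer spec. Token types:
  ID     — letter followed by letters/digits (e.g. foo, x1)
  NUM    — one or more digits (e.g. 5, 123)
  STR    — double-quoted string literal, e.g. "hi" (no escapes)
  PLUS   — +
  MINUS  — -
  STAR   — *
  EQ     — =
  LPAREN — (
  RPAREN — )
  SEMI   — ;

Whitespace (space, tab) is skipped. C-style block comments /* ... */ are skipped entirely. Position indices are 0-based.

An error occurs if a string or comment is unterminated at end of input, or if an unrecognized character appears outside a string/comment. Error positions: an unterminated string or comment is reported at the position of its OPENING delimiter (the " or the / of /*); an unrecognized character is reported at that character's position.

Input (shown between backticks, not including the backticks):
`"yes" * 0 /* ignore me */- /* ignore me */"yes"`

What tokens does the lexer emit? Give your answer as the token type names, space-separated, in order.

Answer: STR STAR NUM MINUS STR

Derivation:
pos=0: enter STRING mode
pos=0: emit STR "yes" (now at pos=5)
pos=6: emit STAR '*'
pos=8: emit NUM '0' (now at pos=9)
pos=10: enter COMMENT mode (saw '/*')
exit COMMENT mode (now at pos=25)
pos=25: emit MINUS '-'
pos=27: enter COMMENT mode (saw '/*')
exit COMMENT mode (now at pos=42)
pos=42: enter STRING mode
pos=42: emit STR "yes" (now at pos=47)
DONE. 5 tokens: [STR, STAR, NUM, MINUS, STR]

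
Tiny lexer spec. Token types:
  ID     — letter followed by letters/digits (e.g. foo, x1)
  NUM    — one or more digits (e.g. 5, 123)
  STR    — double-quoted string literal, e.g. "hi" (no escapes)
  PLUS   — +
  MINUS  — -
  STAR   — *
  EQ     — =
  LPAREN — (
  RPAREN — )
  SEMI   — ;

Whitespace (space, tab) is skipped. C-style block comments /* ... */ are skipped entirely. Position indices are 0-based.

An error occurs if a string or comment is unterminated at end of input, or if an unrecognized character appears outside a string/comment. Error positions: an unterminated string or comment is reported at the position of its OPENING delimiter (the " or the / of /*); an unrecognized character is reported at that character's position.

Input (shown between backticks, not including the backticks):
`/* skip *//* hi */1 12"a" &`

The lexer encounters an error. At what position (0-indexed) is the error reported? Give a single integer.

pos=0: enter COMMENT mode (saw '/*')
exit COMMENT mode (now at pos=10)
pos=10: enter COMMENT mode (saw '/*')
exit COMMENT mode (now at pos=18)
pos=18: emit NUM '1' (now at pos=19)
pos=20: emit NUM '12' (now at pos=22)
pos=22: enter STRING mode
pos=22: emit STR "a" (now at pos=25)
pos=26: ERROR — unrecognized char '&'

Answer: 26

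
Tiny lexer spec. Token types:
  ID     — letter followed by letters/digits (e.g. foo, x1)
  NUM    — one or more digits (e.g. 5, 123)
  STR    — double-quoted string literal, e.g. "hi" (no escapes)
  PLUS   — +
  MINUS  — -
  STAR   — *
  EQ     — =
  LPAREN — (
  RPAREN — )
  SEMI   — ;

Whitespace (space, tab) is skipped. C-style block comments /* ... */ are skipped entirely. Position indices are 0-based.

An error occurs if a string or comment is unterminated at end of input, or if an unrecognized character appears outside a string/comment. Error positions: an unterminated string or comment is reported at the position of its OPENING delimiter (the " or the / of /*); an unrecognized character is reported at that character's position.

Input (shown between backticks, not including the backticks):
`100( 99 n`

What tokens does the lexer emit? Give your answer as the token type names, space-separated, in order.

pos=0: emit NUM '100' (now at pos=3)
pos=3: emit LPAREN '('
pos=5: emit NUM '99' (now at pos=7)
pos=8: emit ID 'n' (now at pos=9)
DONE. 4 tokens: [NUM, LPAREN, NUM, ID]

Answer: NUM LPAREN NUM ID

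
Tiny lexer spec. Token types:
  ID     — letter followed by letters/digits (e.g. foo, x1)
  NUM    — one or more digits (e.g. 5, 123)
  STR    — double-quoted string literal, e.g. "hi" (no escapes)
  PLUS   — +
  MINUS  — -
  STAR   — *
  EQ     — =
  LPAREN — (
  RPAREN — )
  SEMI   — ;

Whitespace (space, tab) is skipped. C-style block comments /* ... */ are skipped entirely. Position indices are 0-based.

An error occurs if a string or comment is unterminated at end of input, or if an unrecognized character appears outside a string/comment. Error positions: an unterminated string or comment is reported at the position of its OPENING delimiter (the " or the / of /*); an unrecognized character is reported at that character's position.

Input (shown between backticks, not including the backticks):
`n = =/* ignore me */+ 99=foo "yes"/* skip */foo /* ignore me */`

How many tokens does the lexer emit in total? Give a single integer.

Answer: 9

Derivation:
pos=0: emit ID 'n' (now at pos=1)
pos=2: emit EQ '='
pos=4: emit EQ '='
pos=5: enter COMMENT mode (saw '/*')
exit COMMENT mode (now at pos=20)
pos=20: emit PLUS '+'
pos=22: emit NUM '99' (now at pos=24)
pos=24: emit EQ '='
pos=25: emit ID 'foo' (now at pos=28)
pos=29: enter STRING mode
pos=29: emit STR "yes" (now at pos=34)
pos=34: enter COMMENT mode (saw '/*')
exit COMMENT mode (now at pos=44)
pos=44: emit ID 'foo' (now at pos=47)
pos=48: enter COMMENT mode (saw '/*')
exit COMMENT mode (now at pos=63)
DONE. 9 tokens: [ID, EQ, EQ, PLUS, NUM, EQ, ID, STR, ID]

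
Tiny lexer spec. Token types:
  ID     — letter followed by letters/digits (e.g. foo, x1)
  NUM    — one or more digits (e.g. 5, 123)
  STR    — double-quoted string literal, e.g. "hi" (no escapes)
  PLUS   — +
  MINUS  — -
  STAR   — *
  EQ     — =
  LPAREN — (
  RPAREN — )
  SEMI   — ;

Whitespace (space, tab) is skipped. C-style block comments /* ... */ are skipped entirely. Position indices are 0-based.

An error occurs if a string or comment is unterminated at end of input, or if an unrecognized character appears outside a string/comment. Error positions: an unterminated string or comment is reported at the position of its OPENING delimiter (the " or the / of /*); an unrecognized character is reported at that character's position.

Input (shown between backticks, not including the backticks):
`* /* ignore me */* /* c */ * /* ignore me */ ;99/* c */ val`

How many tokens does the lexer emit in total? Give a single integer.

pos=0: emit STAR '*'
pos=2: enter COMMENT mode (saw '/*')
exit COMMENT mode (now at pos=17)
pos=17: emit STAR '*'
pos=19: enter COMMENT mode (saw '/*')
exit COMMENT mode (now at pos=26)
pos=27: emit STAR '*'
pos=29: enter COMMENT mode (saw '/*')
exit COMMENT mode (now at pos=44)
pos=45: emit SEMI ';'
pos=46: emit NUM '99' (now at pos=48)
pos=48: enter COMMENT mode (saw '/*')
exit COMMENT mode (now at pos=55)
pos=56: emit ID 'val' (now at pos=59)
DONE. 6 tokens: [STAR, STAR, STAR, SEMI, NUM, ID]

Answer: 6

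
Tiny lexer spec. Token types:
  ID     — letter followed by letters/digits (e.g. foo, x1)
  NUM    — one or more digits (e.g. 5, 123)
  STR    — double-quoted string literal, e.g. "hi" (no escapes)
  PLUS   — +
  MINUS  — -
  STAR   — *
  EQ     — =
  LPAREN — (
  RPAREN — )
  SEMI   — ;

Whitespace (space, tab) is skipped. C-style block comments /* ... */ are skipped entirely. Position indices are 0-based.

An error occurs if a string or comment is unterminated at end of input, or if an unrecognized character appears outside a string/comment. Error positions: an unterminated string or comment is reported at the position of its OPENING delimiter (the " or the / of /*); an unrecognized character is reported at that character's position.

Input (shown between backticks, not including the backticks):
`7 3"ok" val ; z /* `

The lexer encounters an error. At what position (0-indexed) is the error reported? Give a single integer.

pos=0: emit NUM '7' (now at pos=1)
pos=2: emit NUM '3' (now at pos=3)
pos=3: enter STRING mode
pos=3: emit STR "ok" (now at pos=7)
pos=8: emit ID 'val' (now at pos=11)
pos=12: emit SEMI ';'
pos=14: emit ID 'z' (now at pos=15)
pos=16: enter COMMENT mode (saw '/*')
pos=16: ERROR — unterminated comment (reached EOF)

Answer: 16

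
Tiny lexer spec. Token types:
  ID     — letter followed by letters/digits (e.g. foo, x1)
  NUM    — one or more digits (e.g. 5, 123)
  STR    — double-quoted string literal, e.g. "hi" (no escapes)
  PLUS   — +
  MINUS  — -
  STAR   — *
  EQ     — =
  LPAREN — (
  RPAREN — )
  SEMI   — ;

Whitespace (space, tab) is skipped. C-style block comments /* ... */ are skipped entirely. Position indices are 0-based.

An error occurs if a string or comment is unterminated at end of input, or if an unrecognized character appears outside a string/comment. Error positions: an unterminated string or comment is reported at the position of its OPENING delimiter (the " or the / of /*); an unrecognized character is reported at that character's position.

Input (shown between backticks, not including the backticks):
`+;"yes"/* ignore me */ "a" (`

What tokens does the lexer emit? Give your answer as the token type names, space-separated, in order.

Answer: PLUS SEMI STR STR LPAREN

Derivation:
pos=0: emit PLUS '+'
pos=1: emit SEMI ';'
pos=2: enter STRING mode
pos=2: emit STR "yes" (now at pos=7)
pos=7: enter COMMENT mode (saw '/*')
exit COMMENT mode (now at pos=22)
pos=23: enter STRING mode
pos=23: emit STR "a" (now at pos=26)
pos=27: emit LPAREN '('
DONE. 5 tokens: [PLUS, SEMI, STR, STR, LPAREN]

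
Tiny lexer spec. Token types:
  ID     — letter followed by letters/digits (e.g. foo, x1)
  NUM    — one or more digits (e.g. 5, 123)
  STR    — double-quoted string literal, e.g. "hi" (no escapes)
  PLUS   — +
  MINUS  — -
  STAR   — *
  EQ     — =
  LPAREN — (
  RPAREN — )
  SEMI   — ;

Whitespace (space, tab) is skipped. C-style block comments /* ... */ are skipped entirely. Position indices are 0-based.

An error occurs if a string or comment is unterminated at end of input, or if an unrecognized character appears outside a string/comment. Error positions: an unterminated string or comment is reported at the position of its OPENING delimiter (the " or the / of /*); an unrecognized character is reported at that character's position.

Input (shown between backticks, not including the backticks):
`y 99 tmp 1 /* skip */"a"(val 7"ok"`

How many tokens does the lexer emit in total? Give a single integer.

pos=0: emit ID 'y' (now at pos=1)
pos=2: emit NUM '99' (now at pos=4)
pos=5: emit ID 'tmp' (now at pos=8)
pos=9: emit NUM '1' (now at pos=10)
pos=11: enter COMMENT mode (saw '/*')
exit COMMENT mode (now at pos=21)
pos=21: enter STRING mode
pos=21: emit STR "a" (now at pos=24)
pos=24: emit LPAREN '('
pos=25: emit ID 'val' (now at pos=28)
pos=29: emit NUM '7' (now at pos=30)
pos=30: enter STRING mode
pos=30: emit STR "ok" (now at pos=34)
DONE. 9 tokens: [ID, NUM, ID, NUM, STR, LPAREN, ID, NUM, STR]

Answer: 9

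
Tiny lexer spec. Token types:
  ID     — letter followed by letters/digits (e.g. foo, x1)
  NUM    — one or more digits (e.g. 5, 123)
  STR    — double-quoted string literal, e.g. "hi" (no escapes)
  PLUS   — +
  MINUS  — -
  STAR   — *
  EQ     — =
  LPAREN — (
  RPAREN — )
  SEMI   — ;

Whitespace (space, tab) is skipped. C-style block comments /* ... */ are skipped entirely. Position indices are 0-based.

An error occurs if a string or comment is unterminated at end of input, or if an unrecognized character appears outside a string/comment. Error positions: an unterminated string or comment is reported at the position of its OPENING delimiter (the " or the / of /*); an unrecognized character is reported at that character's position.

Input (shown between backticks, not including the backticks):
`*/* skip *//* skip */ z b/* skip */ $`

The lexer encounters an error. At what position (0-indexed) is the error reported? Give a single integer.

Answer: 36

Derivation:
pos=0: emit STAR '*'
pos=1: enter COMMENT mode (saw '/*')
exit COMMENT mode (now at pos=11)
pos=11: enter COMMENT mode (saw '/*')
exit COMMENT mode (now at pos=21)
pos=22: emit ID 'z' (now at pos=23)
pos=24: emit ID 'b' (now at pos=25)
pos=25: enter COMMENT mode (saw '/*')
exit COMMENT mode (now at pos=35)
pos=36: ERROR — unrecognized char '$'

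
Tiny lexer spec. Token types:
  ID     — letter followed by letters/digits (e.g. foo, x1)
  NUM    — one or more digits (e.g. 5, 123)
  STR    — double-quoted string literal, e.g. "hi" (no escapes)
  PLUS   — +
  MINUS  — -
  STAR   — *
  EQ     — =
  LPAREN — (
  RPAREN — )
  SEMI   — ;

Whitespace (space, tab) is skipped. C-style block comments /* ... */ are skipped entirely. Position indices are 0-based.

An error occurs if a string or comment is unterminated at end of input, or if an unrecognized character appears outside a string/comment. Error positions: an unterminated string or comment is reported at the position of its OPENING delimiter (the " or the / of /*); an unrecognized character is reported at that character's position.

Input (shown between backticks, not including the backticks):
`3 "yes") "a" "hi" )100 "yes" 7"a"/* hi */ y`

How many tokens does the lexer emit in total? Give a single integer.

Answer: 11

Derivation:
pos=0: emit NUM '3' (now at pos=1)
pos=2: enter STRING mode
pos=2: emit STR "yes" (now at pos=7)
pos=7: emit RPAREN ')'
pos=9: enter STRING mode
pos=9: emit STR "a" (now at pos=12)
pos=13: enter STRING mode
pos=13: emit STR "hi" (now at pos=17)
pos=18: emit RPAREN ')'
pos=19: emit NUM '100' (now at pos=22)
pos=23: enter STRING mode
pos=23: emit STR "yes" (now at pos=28)
pos=29: emit NUM '7' (now at pos=30)
pos=30: enter STRING mode
pos=30: emit STR "a" (now at pos=33)
pos=33: enter COMMENT mode (saw '/*')
exit COMMENT mode (now at pos=41)
pos=42: emit ID 'y' (now at pos=43)
DONE. 11 tokens: [NUM, STR, RPAREN, STR, STR, RPAREN, NUM, STR, NUM, STR, ID]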